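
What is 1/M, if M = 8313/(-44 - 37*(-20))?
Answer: 232/2771 ≈ 0.083724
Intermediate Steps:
M = 2771/232 (M = 8313/(-44 + 740) = 8313/696 = 8313*(1/696) = 2771/232 ≈ 11.944)
1/M = 1/(2771/232) = 232/2771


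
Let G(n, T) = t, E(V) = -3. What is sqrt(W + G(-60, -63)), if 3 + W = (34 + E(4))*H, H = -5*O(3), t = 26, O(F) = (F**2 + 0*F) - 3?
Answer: I*sqrt(907) ≈ 30.116*I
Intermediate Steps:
O(F) = -3 + F**2 (O(F) = (F**2 + 0) - 3 = F**2 - 3 = -3 + F**2)
G(n, T) = 26
H = -30 (H = -5*(-3 + 3**2) = -5*(-3 + 9) = -5*6 = -30)
W = -933 (W = -3 + (34 - 3)*(-30) = -3 + 31*(-30) = -3 - 930 = -933)
sqrt(W + G(-60, -63)) = sqrt(-933 + 26) = sqrt(-907) = I*sqrt(907)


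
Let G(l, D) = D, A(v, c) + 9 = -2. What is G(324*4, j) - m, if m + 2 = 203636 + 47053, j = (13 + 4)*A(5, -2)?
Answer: -250874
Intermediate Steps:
A(v, c) = -11 (A(v, c) = -9 - 2 = -11)
j = -187 (j = (13 + 4)*(-11) = 17*(-11) = -187)
m = 250687 (m = -2 + (203636 + 47053) = -2 + 250689 = 250687)
G(324*4, j) - m = -187 - 1*250687 = -187 - 250687 = -250874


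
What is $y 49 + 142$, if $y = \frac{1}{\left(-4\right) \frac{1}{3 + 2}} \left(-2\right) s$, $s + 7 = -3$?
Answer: $-1083$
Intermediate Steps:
$s = -10$ ($s = -7 - 3 = -10$)
$y = -25$ ($y = \frac{1}{\left(-4\right) \frac{1}{3 + 2}} \left(-2\right) \left(-10\right) = \frac{1}{\left(-4\right) \frac{1}{5}} \left(-2\right) \left(-10\right) = \frac{1}{- \frac{4}{5}} \left(-2\right) \left(-10\right) = \left(- \frac{5}{4}\right) \left(-2\right) \left(-10\right) = \frac{5}{2} \left(-10\right) = -25$)
$y 49 + 142 = \left(-25\right) 49 + 142 = -1225 + 142 = -1083$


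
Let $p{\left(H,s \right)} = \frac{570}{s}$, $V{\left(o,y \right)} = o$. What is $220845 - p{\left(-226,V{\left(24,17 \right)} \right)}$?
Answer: $\frac{883285}{4} \approx 2.2082 \cdot 10^{5}$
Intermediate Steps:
$220845 - p{\left(-226,V{\left(24,17 \right)} \right)} = 220845 - \frac{570}{24} = 220845 - 570 \cdot \frac{1}{24} = 220845 - \frac{95}{4} = \frac{883285}{4}$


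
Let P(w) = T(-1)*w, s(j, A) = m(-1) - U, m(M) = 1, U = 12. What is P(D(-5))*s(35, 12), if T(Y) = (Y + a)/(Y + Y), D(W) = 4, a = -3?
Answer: -88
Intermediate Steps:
s(j, A) = -11 (s(j, A) = 1 - 1*12 = 1 - 12 = -11)
T(Y) = (-3 + Y)/(2*Y) (T(Y) = (Y - 3)/(Y + Y) = (-3 + Y)/((2*Y)) = (-3 + Y)*(1/(2*Y)) = (-3 + Y)/(2*Y))
P(w) = 2*w (P(w) = ((½)*(-3 - 1)/(-1))*w = ((½)*(-1)*(-4))*w = 2*w)
P(D(-5))*s(35, 12) = (2*4)*(-11) = 8*(-11) = -88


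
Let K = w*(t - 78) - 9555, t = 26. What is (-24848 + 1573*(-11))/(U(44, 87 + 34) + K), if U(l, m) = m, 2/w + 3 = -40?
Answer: 1812493/405558 ≈ 4.4691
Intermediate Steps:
w = -2/43 (w = 2/(-3 - 40) = 2/(-43) = 2*(-1/43) = -2/43 ≈ -0.046512)
K = -410761/43 (K = -2*(26 - 78)/43 - 9555 = -2/43*(-52) - 9555 = 104/43 - 9555 = -410761/43 ≈ -9552.6)
(-24848 + 1573*(-11))/(U(44, 87 + 34) + K) = (-24848 + 1573*(-11))/((87 + 34) - 410761/43) = (-24848 - 17303)/(121 - 410761/43) = -42151/(-405558/43) = -42151*(-43/405558) = 1812493/405558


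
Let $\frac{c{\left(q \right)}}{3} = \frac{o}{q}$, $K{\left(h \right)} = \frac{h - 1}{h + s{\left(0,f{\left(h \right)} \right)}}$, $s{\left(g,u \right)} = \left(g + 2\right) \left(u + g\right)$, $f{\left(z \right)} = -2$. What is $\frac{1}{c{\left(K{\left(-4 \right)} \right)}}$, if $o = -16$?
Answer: $- \frac{5}{384} \approx -0.013021$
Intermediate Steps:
$s{\left(g,u \right)} = \left(2 + g\right) \left(g + u\right)$
$K{\left(h \right)} = \frac{-1 + h}{-4 + h}$ ($K{\left(h \right)} = \frac{h - 1}{h + \left(0^{2} + 2 \cdot 0 + 2 \left(-2\right) + 0 \left(-2\right)\right)} = \frac{-1 + h}{h + \left(0 + 0 - 4 + 0\right)} = \frac{-1 + h}{h - 4} = \frac{-1 + h}{-4 + h}$)
$c{\left(q \right)} = - \frac{48}{q}$ ($c{\left(q \right)} = 3 \left(- \frac{16}{q}\right) = - \frac{48}{q}$)
$\frac{1}{c{\left(K{\left(-4 \right)} \right)}} = \frac{1}{\left(-48\right) \frac{1}{\frac{1}{-4 - 4} \left(-1 - 4\right)}} = \frac{1}{\left(-48\right) \frac{1}{\frac{1}{-8} \left(-5\right)}} = \frac{1}{\left(-48\right) \frac{1}{\left(- \frac{1}{8}\right) \left(-5\right)}} = \frac{1}{\left(-48\right) \frac{1}{\frac{5}{8}}} = \frac{1}{\left(-48\right) \frac{8}{5}} = \frac{1}{- \frac{384}{5}} = - \frac{5}{384}$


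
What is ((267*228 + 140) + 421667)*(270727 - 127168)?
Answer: 69293488797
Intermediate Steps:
((267*228 + 140) + 421667)*(270727 - 127168) = ((60876 + 140) + 421667)*143559 = (61016 + 421667)*143559 = 482683*143559 = 69293488797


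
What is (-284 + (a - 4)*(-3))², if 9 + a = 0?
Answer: 60025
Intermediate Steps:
a = -9 (a = -9 + 0 = -9)
(-284 + (a - 4)*(-3))² = (-284 + (-9 - 4)*(-3))² = (-284 - 13*(-3))² = (-284 + 39)² = (-245)² = 60025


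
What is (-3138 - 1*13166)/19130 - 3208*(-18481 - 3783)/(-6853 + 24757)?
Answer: 42688387492/10703235 ≈ 3988.4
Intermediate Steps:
(-3138 - 1*13166)/19130 - 3208*(-18481 - 3783)/(-6853 + 24757) = (-3138 - 13166)*(1/19130) - 3208/(17904/(-22264)) = -16304*1/19130 - 3208/(17904*(-1/22264)) = -8152/9565 - 3208/(-2238/2783) = -8152/9565 - 3208*(-2783/2238) = -8152/9565 + 4463932/1119 = 42688387492/10703235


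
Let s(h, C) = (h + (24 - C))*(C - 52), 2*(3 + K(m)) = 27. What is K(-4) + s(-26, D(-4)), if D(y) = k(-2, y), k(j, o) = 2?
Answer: 421/2 ≈ 210.50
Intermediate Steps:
D(y) = 2
K(m) = 21/2 (K(m) = -3 + (½)*27 = -3 + 27/2 = 21/2)
s(h, C) = (-52 + C)*(24 + h - C) (s(h, C) = (24 + h - C)*(-52 + C) = (-52 + C)*(24 + h - C))
K(-4) + s(-26, D(-4)) = 21/2 + (-1248 - 1*2² - 52*(-26) + 76*2 + 2*(-26)) = 21/2 + (-1248 - 1*4 + 1352 + 152 - 52) = 21/2 + (-1248 - 4 + 1352 + 152 - 52) = 21/2 + 200 = 421/2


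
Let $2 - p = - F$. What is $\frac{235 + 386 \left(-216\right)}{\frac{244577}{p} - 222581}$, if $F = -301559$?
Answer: $\frac{25071750537}{67121103194} \approx 0.37353$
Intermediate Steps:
$p = -301557$ ($p = 2 - \left(-1\right) \left(-301559\right) = 2 - 301559 = -301557$)
$\frac{235 + 386 \left(-216\right)}{\frac{244577}{p} - 222581} = \frac{235 + 386 \left(-216\right)}{\frac{244577}{-301557} - 222581} = \frac{235 - 83376}{244577 \left(- \frac{1}{301557}\right) - 222581} = - \frac{83141}{- \frac{244577}{301557} - 222581} = - \frac{83141}{- \frac{67121103194}{301557}} = \left(-83141\right) \left(- \frac{301557}{67121103194}\right) = \frac{25071750537}{67121103194}$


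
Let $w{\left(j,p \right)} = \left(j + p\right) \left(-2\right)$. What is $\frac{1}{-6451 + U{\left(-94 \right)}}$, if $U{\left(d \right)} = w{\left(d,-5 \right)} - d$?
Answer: $- \frac{1}{6159} \approx -0.00016236$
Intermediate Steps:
$w{\left(j,p \right)} = - 2 j - 2 p$
$U{\left(d \right)} = 10 - 3 d$ ($U{\left(d \right)} = \left(- 2 d - -10\right) - d = \left(- 2 d + 10\right) - d = \left(10 - 2 d\right) - d = 10 - 3 d$)
$\frac{1}{-6451 + U{\left(-94 \right)}} = \frac{1}{-6451 + \left(10 - -282\right)} = \frac{1}{-6451 + \left(10 + 282\right)} = \frac{1}{-6451 + 292} = \frac{1}{-6159} = - \frac{1}{6159}$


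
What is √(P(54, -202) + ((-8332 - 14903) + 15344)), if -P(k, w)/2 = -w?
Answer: I*√8295 ≈ 91.077*I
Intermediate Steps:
P(k, w) = 2*w (P(k, w) = -(-2)*w = 2*w)
√(P(54, -202) + ((-8332 - 14903) + 15344)) = √(2*(-202) + ((-8332 - 14903) + 15344)) = √(-404 + (-23235 + 15344)) = √(-404 - 7891) = √(-8295) = I*√8295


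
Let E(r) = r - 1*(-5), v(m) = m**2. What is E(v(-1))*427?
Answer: 2562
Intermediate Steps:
E(r) = 5 + r (E(r) = r + 5 = 5 + r)
E(v(-1))*427 = (5 + (-1)**2)*427 = (5 + 1)*427 = 6*427 = 2562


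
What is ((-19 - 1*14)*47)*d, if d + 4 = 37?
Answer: -51183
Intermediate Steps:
d = 33 (d = -4 + 37 = 33)
((-19 - 1*14)*47)*d = ((-19 - 1*14)*47)*33 = ((-19 - 14)*47)*33 = -33*47*33 = -1551*33 = -51183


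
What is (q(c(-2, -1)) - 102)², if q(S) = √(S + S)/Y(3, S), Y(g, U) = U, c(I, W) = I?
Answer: (102 + I)² ≈ 10403.0 + 204.0*I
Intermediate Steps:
q(S) = √2/√S (q(S) = √(S + S)/S = √(2*S)/S = (√2*√S)/S = √2/√S)
(q(c(-2, -1)) - 102)² = (√2/√(-2) - 102)² = (√2*(-I*√2/2) - 102)² = (-I - 102)² = (-102 - I)²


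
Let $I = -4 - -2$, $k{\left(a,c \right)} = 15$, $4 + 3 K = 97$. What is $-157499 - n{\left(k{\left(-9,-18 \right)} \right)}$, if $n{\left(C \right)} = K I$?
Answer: $-157437$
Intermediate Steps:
$K = 31$ ($K = - \frac{4}{3} + \frac{1}{3} \cdot 97 = - \frac{4}{3} + \frac{97}{3} = 31$)
$I = -2$ ($I = -4 + 2 = -2$)
$n{\left(C \right)} = -62$ ($n{\left(C \right)} = 31 \left(-2\right) = -62$)
$-157499 - n{\left(k{\left(-9,-18 \right)} \right)} = -157499 - -62 = -157499 + 62 = -157437$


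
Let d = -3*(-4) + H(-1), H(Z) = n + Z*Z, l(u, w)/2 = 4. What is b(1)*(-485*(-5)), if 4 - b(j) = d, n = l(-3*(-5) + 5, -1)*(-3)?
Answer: 36375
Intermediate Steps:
l(u, w) = 8 (l(u, w) = 2*4 = 8)
n = -24 (n = 8*(-3) = -24)
H(Z) = -24 + Z² (H(Z) = -24 + Z*Z = -24 + Z²)
d = -11 (d = -3*(-4) + (-24 + (-1)²) = 12 + (-24 + 1) = 12 - 23 = -11)
b(j) = 15 (b(j) = 4 - 1*(-11) = 4 + 11 = 15)
b(1)*(-485*(-5)) = 15*(-485*(-5)) = 15*2425 = 36375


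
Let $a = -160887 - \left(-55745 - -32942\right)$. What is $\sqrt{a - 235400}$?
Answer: $2 i \sqrt{93371} \approx 611.13 i$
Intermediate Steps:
$a = -138084$ ($a = -160887 - \left(-55745 + 32942\right) = -160887 - -22803 = -160887 + 22803 = -138084$)
$\sqrt{a - 235400} = \sqrt{-138084 - 235400} = \sqrt{-373484} = 2 i \sqrt{93371}$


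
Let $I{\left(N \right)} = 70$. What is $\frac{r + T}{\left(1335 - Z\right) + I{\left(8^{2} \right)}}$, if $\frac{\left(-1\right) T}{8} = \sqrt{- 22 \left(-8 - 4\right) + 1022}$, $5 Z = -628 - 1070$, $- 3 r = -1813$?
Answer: $\frac{9065}{26169} - \frac{40 \sqrt{1286}}{8723} \approx 0.18196$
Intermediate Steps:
$r = \frac{1813}{3}$ ($r = \left(- \frac{1}{3}\right) \left(-1813\right) = \frac{1813}{3} \approx 604.33$)
$Z = - \frac{1698}{5}$ ($Z = \frac{-628 - 1070}{5} = \frac{1}{5} \left(-1698\right) = - \frac{1698}{5} \approx -339.6$)
$T = - 8 \sqrt{1286}$ ($T = - 8 \sqrt{- 22 \left(-8 - 4\right) + 1022} = - 8 \sqrt{\left(-22\right) \left(-12\right) + 1022} = - 8 \sqrt{264 + 1022} = - 8 \sqrt{1286} \approx -286.89$)
$\frac{r + T}{\left(1335 - Z\right) + I{\left(8^{2} \right)}} = \frac{\frac{1813}{3} - 8 \sqrt{1286}}{\left(1335 - - \frac{1698}{5}\right) + 70} = \frac{\frac{1813}{3} - 8 \sqrt{1286}}{\left(1335 + \frac{1698}{5}\right) + 70} = \frac{\frac{1813}{3} - 8 \sqrt{1286}}{\frac{8373}{5} + 70} = \frac{\frac{1813}{3} - 8 \sqrt{1286}}{\frac{8723}{5}} = \left(\frac{1813}{3} - 8 \sqrt{1286}\right) \frac{5}{8723} = \frac{9065}{26169} - \frac{40 \sqrt{1286}}{8723}$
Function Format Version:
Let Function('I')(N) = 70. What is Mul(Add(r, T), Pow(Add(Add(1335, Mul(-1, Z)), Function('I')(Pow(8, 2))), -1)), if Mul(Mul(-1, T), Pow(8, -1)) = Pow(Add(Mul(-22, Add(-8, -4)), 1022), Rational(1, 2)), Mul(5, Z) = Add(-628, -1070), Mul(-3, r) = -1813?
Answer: Add(Rational(9065, 26169), Mul(Rational(-40, 8723), Pow(1286, Rational(1, 2)))) ≈ 0.18196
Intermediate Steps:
r = Rational(1813, 3) (r = Mul(Rational(-1, 3), -1813) = Rational(1813, 3) ≈ 604.33)
Z = Rational(-1698, 5) (Z = Mul(Rational(1, 5), Add(-628, -1070)) = Mul(Rational(1, 5), -1698) = Rational(-1698, 5) ≈ -339.60)
T = Mul(-8, Pow(1286, Rational(1, 2))) (T = Mul(-8, Pow(Add(Mul(-22, Add(-8, -4)), 1022), Rational(1, 2))) = Mul(-8, Pow(Add(Mul(-22, -12), 1022), Rational(1, 2))) = Mul(-8, Pow(Add(264, 1022), Rational(1, 2))) = Mul(-8, Pow(1286, Rational(1, 2))) ≈ -286.89)
Mul(Add(r, T), Pow(Add(Add(1335, Mul(-1, Z)), Function('I')(Pow(8, 2))), -1)) = Mul(Add(Rational(1813, 3), Mul(-8, Pow(1286, Rational(1, 2)))), Pow(Add(Add(1335, Mul(-1, Rational(-1698, 5))), 70), -1)) = Mul(Add(Rational(1813, 3), Mul(-8, Pow(1286, Rational(1, 2)))), Pow(Add(Add(1335, Rational(1698, 5)), 70), -1)) = Mul(Add(Rational(1813, 3), Mul(-8, Pow(1286, Rational(1, 2)))), Pow(Add(Rational(8373, 5), 70), -1)) = Mul(Add(Rational(1813, 3), Mul(-8, Pow(1286, Rational(1, 2)))), Pow(Rational(8723, 5), -1)) = Mul(Add(Rational(1813, 3), Mul(-8, Pow(1286, Rational(1, 2)))), Rational(5, 8723)) = Add(Rational(9065, 26169), Mul(Rational(-40, 8723), Pow(1286, Rational(1, 2))))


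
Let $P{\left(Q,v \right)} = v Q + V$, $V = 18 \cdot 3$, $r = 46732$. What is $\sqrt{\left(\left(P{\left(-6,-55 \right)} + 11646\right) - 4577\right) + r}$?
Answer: $\sqrt{54185} \approx 232.78$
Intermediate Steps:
$V = 54$
$P{\left(Q,v \right)} = 54 + Q v$ ($P{\left(Q,v \right)} = v Q + 54 = Q v + 54 = 54 + Q v$)
$\sqrt{\left(\left(P{\left(-6,-55 \right)} + 11646\right) - 4577\right) + r} = \sqrt{\left(\left(\left(54 - -330\right) + 11646\right) - 4577\right) + 46732} = \sqrt{\left(\left(\left(54 + 330\right) + 11646\right) - 4577\right) + 46732} = \sqrt{\left(\left(384 + 11646\right) - 4577\right) + 46732} = \sqrt{\left(12030 - 4577\right) + 46732} = \sqrt{7453 + 46732} = \sqrt{54185}$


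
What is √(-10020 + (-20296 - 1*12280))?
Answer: 2*I*√10649 ≈ 206.39*I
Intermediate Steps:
√(-10020 + (-20296 - 1*12280)) = √(-10020 + (-20296 - 12280)) = √(-10020 - 32576) = √(-42596) = 2*I*√10649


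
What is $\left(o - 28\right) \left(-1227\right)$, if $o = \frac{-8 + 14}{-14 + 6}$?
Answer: $\frac{141105}{4} \approx 35276.0$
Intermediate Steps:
$o = - \frac{3}{4}$ ($o = \frac{6}{-8} = 6 \left(- \frac{1}{8}\right) = - \frac{3}{4} \approx -0.75$)
$\left(o - 28\right) \left(-1227\right) = \left(- \frac{3}{4} - 28\right) \left(-1227\right) = \left(- \frac{115}{4}\right) \left(-1227\right) = \frac{141105}{4}$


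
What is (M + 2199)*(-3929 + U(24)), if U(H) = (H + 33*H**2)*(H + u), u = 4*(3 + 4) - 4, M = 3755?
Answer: 5415800078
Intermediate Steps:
u = 24 (u = 4*7 - 4 = 28 - 4 = 24)
U(H) = (24 + H)*(H + 33*H**2) (U(H) = (H + 33*H**2)*(H + 24) = (H + 33*H**2)*(24 + H) = (24 + H)*(H + 33*H**2))
(M + 2199)*(-3929 + U(24)) = (3755 + 2199)*(-3929 + 24*(24 + 33*24**2 + 793*24)) = 5954*(-3929 + 24*(24 + 33*576 + 19032)) = 5954*(-3929 + 24*(24 + 19008 + 19032)) = 5954*(-3929 + 24*38064) = 5954*(-3929 + 913536) = 5954*909607 = 5415800078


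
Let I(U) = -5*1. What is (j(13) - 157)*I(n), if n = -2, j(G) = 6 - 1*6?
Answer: 785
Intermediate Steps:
j(G) = 0 (j(G) = 6 - 6 = 0)
I(U) = -5
(j(13) - 157)*I(n) = (0 - 157)*(-5) = -157*(-5) = 785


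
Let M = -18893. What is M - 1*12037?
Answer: -30930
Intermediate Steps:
M - 1*12037 = -18893 - 1*12037 = -18893 - 12037 = -30930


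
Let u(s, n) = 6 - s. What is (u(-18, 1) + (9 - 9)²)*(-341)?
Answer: -8184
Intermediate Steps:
(u(-18, 1) + (9 - 9)²)*(-341) = ((6 - 1*(-18)) + (9 - 9)²)*(-341) = ((6 + 18) + 0²)*(-341) = (24 + 0)*(-341) = 24*(-341) = -8184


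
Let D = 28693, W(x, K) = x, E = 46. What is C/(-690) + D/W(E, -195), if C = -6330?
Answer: 29115/46 ≈ 632.93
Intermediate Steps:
C/(-690) + D/W(E, -195) = -6330/(-690) + 28693/46 = -6330*(-1/690) + 28693*(1/46) = 211/23 + 28693/46 = 29115/46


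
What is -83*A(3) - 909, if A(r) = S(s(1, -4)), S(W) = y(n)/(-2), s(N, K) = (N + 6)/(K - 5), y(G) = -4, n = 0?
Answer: -1075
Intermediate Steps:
s(N, K) = (6 + N)/(-5 + K)
S(W) = 2 (S(W) = -4/(-2) = -4*(-½) = 2)
A(r) = 2
-83*A(3) - 909 = -83*2 - 909 = -166 - 909 = -1075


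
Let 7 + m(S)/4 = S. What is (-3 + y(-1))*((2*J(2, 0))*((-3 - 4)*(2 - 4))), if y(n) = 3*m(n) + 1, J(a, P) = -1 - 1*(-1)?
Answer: 0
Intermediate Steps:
m(S) = -28 + 4*S
J(a, P) = 0 (J(a, P) = -1 + 1 = 0)
y(n) = -83 + 12*n (y(n) = 3*(-28 + 4*n) + 1 = (-84 + 12*n) + 1 = -83 + 12*n)
(-3 + y(-1))*((2*J(2, 0))*((-3 - 4)*(2 - 4))) = (-3 + (-83 + 12*(-1)))*((2*0)*((-3 - 4)*(2 - 4))) = (-3 + (-83 - 12))*(0*(-7*(-2))) = (-3 - 95)*(0*14) = -98*0 = 0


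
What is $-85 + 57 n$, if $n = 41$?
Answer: $2252$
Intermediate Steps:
$-85 + 57 n = -85 + 57 \cdot 41 = -85 + 2337 = 2252$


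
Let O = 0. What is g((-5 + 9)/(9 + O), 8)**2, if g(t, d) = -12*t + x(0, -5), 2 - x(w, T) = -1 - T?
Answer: 484/9 ≈ 53.778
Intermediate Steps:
x(w, T) = 3 + T (x(w, T) = 2 - (-1 - T) = 2 + (1 + T) = 3 + T)
g(t, d) = -2 - 12*t (g(t, d) = -12*t + (3 - 5) = -12*t - 2 = -2 - 12*t)
g((-5 + 9)/(9 + O), 8)**2 = (-2 - 12*(-5 + 9)/(9 + 0))**2 = (-2 - 48/9)**2 = (-2 - 12*4/9)**2 = (-2 - 16/3)**2 = (-22/3)**2 = 484/9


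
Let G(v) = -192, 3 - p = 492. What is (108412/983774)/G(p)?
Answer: -27103/47221152 ≈ -0.00057396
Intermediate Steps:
p = -489 (p = 3 - 1*492 = 3 - 492 = -489)
(108412/983774)/G(p) = (108412/983774)/(-192) = (108412*(1/983774))*(-1/192) = (54206/491887)*(-1/192) = -27103/47221152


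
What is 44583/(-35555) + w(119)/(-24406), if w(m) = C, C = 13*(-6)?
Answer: -542659704/433877665 ≈ -1.2507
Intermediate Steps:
C = -78
w(m) = -78
44583/(-35555) + w(119)/(-24406) = 44583/(-35555) - 78/(-24406) = 44583*(-1/35555) - 78*(-1/24406) = -44583/35555 + 39/12203 = -542659704/433877665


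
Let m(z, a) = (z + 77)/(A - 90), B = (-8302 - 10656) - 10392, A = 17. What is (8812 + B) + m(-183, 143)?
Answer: -1499168/73 ≈ -20537.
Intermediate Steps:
B = -29350 (B = -18958 - 10392 = -29350)
m(z, a) = -77/73 - z/73 (m(z, a) = (z + 77)/(17 - 90) = (77 + z)/(-73) = (77 + z)*(-1/73) = -77/73 - z/73)
(8812 + B) + m(-183, 143) = (8812 - 29350) + (-77/73 - 1/73*(-183)) = -20538 + (-77/73 + 183/73) = -20538 + 106/73 = -1499168/73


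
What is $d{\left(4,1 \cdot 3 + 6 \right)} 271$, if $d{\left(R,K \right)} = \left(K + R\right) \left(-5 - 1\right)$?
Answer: $-21138$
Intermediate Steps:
$d{\left(R,K \right)} = - 6 K - 6 R$ ($d{\left(R,K \right)} = \left(K + R\right) \left(-6\right) = - 6 K - 6 R$)
$d{\left(4,1 \cdot 3 + 6 \right)} 271 = \left(- 6 \left(1 \cdot 3 + 6\right) - 24\right) 271 = \left(- 6 \left(3 + 6\right) - 24\right) 271 = \left(\left(-6\right) 9 - 24\right) 271 = \left(-54 - 24\right) 271 = \left(-78\right) 271 = -21138$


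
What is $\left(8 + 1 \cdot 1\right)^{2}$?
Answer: $81$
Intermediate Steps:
$\left(8 + 1 \cdot 1\right)^{2} = \left(8 + 1\right)^{2} = 9^{2} = 81$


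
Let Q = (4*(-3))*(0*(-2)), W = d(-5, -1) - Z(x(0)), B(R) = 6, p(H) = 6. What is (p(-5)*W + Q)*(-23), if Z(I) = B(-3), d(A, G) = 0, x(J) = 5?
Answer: 828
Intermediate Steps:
Z(I) = 6
W = -6 (W = 0 - 1*6 = 0 - 6 = -6)
Q = 0 (Q = -12*0 = 0)
(p(-5)*W + Q)*(-23) = (6*(-6) + 0)*(-23) = (-36 + 0)*(-23) = -36*(-23) = 828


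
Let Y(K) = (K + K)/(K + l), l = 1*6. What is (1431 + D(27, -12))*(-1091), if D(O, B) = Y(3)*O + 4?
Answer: -1585223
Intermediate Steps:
l = 6
Y(K) = 2*K/(6 + K) (Y(K) = (K + K)/(K + 6) = (2*K)/(6 + K) = 2*K/(6 + K))
D(O, B) = 4 + 2*O/3 (D(O, B) = (2*3/(6 + 3))*O + 4 = (2*3/9)*O + 4 = (2*3*(⅑))*O + 4 = 2*O/3 + 4 = 4 + 2*O/3)
(1431 + D(27, -12))*(-1091) = (1431 + (4 + (⅔)*27))*(-1091) = (1431 + (4 + 18))*(-1091) = (1431 + 22)*(-1091) = 1453*(-1091) = -1585223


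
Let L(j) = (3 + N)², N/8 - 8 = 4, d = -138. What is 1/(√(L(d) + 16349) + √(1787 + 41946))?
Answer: 1/(√43733 + 5*√1046) ≈ 0.0026966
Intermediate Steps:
N = 96 (N = 64 + 8*4 = 64 + 32 = 96)
L(j) = 9801 (L(j) = (3 + 96)² = 99² = 9801)
1/(√(L(d) + 16349) + √(1787 + 41946)) = 1/(√(9801 + 16349) + √(1787 + 41946)) = 1/(√26150 + √43733) = 1/(5*√1046 + √43733) = 1/(√43733 + 5*√1046)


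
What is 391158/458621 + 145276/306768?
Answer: 46655345435/35172561732 ≈ 1.3265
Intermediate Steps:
391158/458621 + 145276/306768 = 391158*(1/458621) + 145276*(1/306768) = 391158/458621 + 36319/76692 = 46655345435/35172561732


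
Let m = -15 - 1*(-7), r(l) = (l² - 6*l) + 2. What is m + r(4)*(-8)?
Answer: 40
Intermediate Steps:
r(l) = 2 + l² - 6*l
m = -8 (m = -15 + 7 = -8)
m + r(4)*(-8) = -8 + (2 + 4² - 6*4)*(-8) = -8 + (2 + 16 - 24)*(-8) = -8 - 6*(-8) = -8 + 48 = 40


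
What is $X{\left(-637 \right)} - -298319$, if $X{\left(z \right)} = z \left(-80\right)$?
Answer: $349279$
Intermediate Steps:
$X{\left(z \right)} = - 80 z$
$X{\left(-637 \right)} - -298319 = \left(-80\right) \left(-637\right) - -298319 = 50960 + 298319 = 349279$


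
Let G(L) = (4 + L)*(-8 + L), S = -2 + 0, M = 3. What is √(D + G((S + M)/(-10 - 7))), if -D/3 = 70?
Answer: I*√69869/17 ≈ 15.549*I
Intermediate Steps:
D = -210 (D = -3*70 = -210)
S = -2
G(L) = (-8 + L)*(4 + L)
√(D + G((S + M)/(-10 - 7))) = √(-210 + (-32 + ((-2 + 3)/(-10 - 7))² - 4*(-2 + 3)/(-10 - 7))) = √(-210 + (-32 + (1/(-17))² - 4/(-17))) = √(-210 + (-32 + (1*(-1/17))² - 4*(-1)/17)) = √(-210 + (-32 + (-1/17)² - 4*(-1/17))) = √(-210 + (-32 + 1/289 + 4/17)) = √(-210 - 9179/289) = √(-69869/289) = I*√69869/17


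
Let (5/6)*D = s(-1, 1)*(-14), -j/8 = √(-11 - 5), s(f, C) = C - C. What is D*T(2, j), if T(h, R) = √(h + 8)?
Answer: 0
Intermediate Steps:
s(f, C) = 0
j = -32*I (j = -8*√(-11 - 5) = -32*I ≈ -32.0*I)
T(h, R) = √(8 + h)
D = 0 (D = 6*(0*(-14))/5 = (6/5)*0 = 0)
D*T(2, j) = 0*√(8 + 2) = 0*√10 = 0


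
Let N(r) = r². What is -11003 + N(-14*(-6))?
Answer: -3947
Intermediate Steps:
-11003 + N(-14*(-6)) = -11003 + (-14*(-6))² = -11003 + 84² = -11003 + 7056 = -3947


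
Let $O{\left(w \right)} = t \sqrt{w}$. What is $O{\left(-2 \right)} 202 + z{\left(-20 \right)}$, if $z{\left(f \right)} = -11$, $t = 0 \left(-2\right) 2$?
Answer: $-11$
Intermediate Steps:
$t = 0$ ($t = 0 \cdot 2 = 0$)
$O{\left(w \right)} = 0$ ($O{\left(w \right)} = 0 \sqrt{w} = 0$)
$O{\left(-2 \right)} 202 + z{\left(-20 \right)} = 0 \cdot 202 - 11 = 0 - 11 = -11$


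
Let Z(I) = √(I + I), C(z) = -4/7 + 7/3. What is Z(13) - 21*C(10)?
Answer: -37 + √26 ≈ -31.901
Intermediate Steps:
C(z) = 37/21 (C(z) = -4*⅐ + 7*(⅓) = -4/7 + 7/3 = 37/21)
Z(I) = √2*√I (Z(I) = √(2*I) = √2*√I)
Z(13) - 21*C(10) = √2*√13 - 21*37/21 = √26 - 37 = -37 + √26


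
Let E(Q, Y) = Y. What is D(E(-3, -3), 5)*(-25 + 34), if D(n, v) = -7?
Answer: -63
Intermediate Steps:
D(E(-3, -3), 5)*(-25 + 34) = -7*(-25 + 34) = -7*9 = -63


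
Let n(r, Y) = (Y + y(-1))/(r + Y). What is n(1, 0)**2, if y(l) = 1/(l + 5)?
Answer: 1/16 ≈ 0.062500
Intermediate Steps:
y(l) = 1/(5 + l)
n(r, Y) = (1/4 + Y)/(Y + r) (n(r, Y) = (Y + 1/(5 - 1))/(r + Y) = (Y + 1/4)/(Y + r) = (1/4 + Y)/(Y + r))
n(1, 0)**2 = ((1/4 + 0)/(0 + 1))**2 = ((1/4)/1)**2 = (1*(1/4))**2 = (1/4)**2 = 1/16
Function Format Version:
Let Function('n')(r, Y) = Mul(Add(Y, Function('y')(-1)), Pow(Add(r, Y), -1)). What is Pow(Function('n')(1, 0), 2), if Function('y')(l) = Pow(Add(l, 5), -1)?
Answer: Rational(1, 16) ≈ 0.062500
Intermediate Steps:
Function('y')(l) = Pow(Add(5, l), -1)
Function('n')(r, Y) = Mul(Pow(Add(Y, r), -1), Add(Rational(1, 4), Y)) (Function('n')(r, Y) = Mul(Add(Y, Pow(Add(5, -1), -1)), Pow(Add(r, Y), -1)) = Mul(Add(Y, Pow(4, -1)), Pow(Add(Y, r), -1)) = Mul(Add(Y, Rational(1, 4)), Pow(Add(Y, r), -1)) = Mul(Add(Rational(1, 4), Y), Pow(Add(Y, r), -1)) = Mul(Pow(Add(Y, r), -1), Add(Rational(1, 4), Y)))
Pow(Function('n')(1, 0), 2) = Pow(Mul(Pow(Add(0, 1), -1), Add(Rational(1, 4), 0)), 2) = Pow(Mul(Pow(1, -1), Rational(1, 4)), 2) = Pow(Mul(1, Rational(1, 4)), 2) = Pow(Rational(1, 4), 2) = Rational(1, 16)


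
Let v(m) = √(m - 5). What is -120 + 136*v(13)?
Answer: -120 + 272*√2 ≈ 264.67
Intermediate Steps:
v(m) = √(-5 + m)
-120 + 136*v(13) = -120 + 136*√(-5 + 13) = -120 + 136*√8 = -120 + 136*(2*√2) = -120 + 272*√2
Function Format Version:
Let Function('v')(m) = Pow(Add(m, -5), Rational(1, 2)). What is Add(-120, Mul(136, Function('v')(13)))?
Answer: Add(-120, Mul(272, Pow(2, Rational(1, 2)))) ≈ 264.67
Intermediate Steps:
Function('v')(m) = Pow(Add(-5, m), Rational(1, 2))
Add(-120, Mul(136, Function('v')(13))) = Add(-120, Mul(136, Pow(Add(-5, 13), Rational(1, 2)))) = Add(-120, Mul(136, Pow(8, Rational(1, 2)))) = Add(-120, Mul(136, Mul(2, Pow(2, Rational(1, 2))))) = Add(-120, Mul(272, Pow(2, Rational(1, 2))))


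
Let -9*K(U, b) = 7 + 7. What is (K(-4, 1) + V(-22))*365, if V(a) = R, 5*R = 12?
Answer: 2774/9 ≈ 308.22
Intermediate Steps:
R = 12/5 (R = (⅕)*12 = 12/5 ≈ 2.4000)
V(a) = 12/5
K(U, b) = -14/9 (K(U, b) = -(7 + 7)/9 = -⅑*14 = -14/9)
(K(-4, 1) + V(-22))*365 = (-14/9 + 12/5)*365 = (38/45)*365 = 2774/9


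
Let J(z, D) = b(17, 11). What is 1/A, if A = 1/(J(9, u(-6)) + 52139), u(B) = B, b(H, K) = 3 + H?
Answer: 52159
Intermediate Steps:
J(z, D) = 20 (J(z, D) = 3 + 17 = 20)
A = 1/52159 (A = 1/(20 + 52139) = 1/52159 ≈ 1.9172e-5)
1/A = 1/(1/52159) = 52159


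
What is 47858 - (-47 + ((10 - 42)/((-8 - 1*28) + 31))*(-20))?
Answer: 48033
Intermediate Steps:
47858 - (-47 + ((10 - 42)/((-8 - 1*28) + 31))*(-20)) = 47858 - (-47 - 32/((-8 - 28) + 31)*(-20)) = 47858 - (-47 - 32/(-36 + 31)*(-20)) = 47858 - (-47 - 32/(-5)*(-20)) = 47858 - (-47 - 32*(-⅕)*(-20)) = 47858 - (-47 + (32/5)*(-20)) = 47858 - (-47 - 128) = 47858 - 1*(-175) = 47858 + 175 = 48033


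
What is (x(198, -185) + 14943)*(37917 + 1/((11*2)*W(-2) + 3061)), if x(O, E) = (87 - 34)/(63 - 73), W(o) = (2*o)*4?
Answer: 7671790156529/13545 ≈ 5.6639e+8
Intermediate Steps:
W(o) = 8*o
x(O, E) = -53/10 (x(O, E) = 53/(-10) = 53*(-⅒) = -53/10)
(x(198, -185) + 14943)*(37917 + 1/((11*2)*W(-2) + 3061)) = (-53/10 + 14943)*(37917 + 1/((11*2)*(8*(-2)) + 3061)) = 149377*(37917 + 1/(22*(-16) + 3061))/10 = 149377*(37917 + 1/(-352 + 3061))/10 = 149377*(37917 + 1/2709)/10 = (149377/10)*(102717154/2709) = 7671790156529/13545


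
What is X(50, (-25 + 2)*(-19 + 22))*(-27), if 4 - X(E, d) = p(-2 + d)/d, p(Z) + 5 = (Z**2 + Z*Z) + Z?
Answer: -92538/23 ≈ -4023.4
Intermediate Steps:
p(Z) = -5 + Z + 2*Z**2 (p(Z) = -5 + ((Z**2 + Z*Z) + Z) = -5 + ((Z**2 + Z**2) + Z) = -5 + (2*Z**2 + Z) = -5 + (Z + 2*Z**2) = -5 + Z + 2*Z**2)
X(E, d) = 4 - (-7 + d + 2*(-2 + d)**2)/d (X(E, d) = 4 - (-5 + (-2 + d) + 2*(-2 + d)**2)/d = 4 - (-7 + d + 2*(-2 + d)**2)/d)
X(50, (-25 + 2)*(-19 + 22))*(-27) = (11 - 1/((-25 + 2)*(-19 + 22)) - 2*(-25 + 2)*(-19 + 22))*(-27) = (11 - 1/((-23*3)) - (-46)*3)*(-27) = (11 - 1/(-69) - 2*(-69))*(-27) = (11 - 1*(-1/69) + 138)*(-27) = (11 + 1/69 + 138)*(-27) = (10282/69)*(-27) = -92538/23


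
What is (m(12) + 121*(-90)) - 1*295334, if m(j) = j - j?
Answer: -306224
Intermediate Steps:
m(j) = 0
(m(12) + 121*(-90)) - 1*295334 = (0 + 121*(-90)) - 1*295334 = (0 - 10890) - 295334 = -10890 - 295334 = -306224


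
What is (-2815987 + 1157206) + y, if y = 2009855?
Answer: 351074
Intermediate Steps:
(-2815987 + 1157206) + y = (-2815987 + 1157206) + 2009855 = -1658781 + 2009855 = 351074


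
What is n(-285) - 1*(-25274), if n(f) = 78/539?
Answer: 13622764/539 ≈ 25274.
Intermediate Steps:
n(f) = 78/539 (n(f) = 78*(1/539) = 78/539)
n(-285) - 1*(-25274) = 78/539 - 1*(-25274) = 78/539 + 25274 = 13622764/539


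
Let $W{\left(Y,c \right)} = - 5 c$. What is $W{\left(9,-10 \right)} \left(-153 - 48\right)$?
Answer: $-10050$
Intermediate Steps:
$W{\left(9,-10 \right)} \left(-153 - 48\right) = \left(-5\right) \left(-10\right) \left(-153 - 48\right) = 50 \left(-201\right) = -10050$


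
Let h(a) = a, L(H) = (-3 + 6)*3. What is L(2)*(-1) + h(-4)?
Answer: -13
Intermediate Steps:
L(H) = 9 (L(H) = 3*3 = 9)
L(2)*(-1) + h(-4) = 9*(-1) - 4 = -9 - 4 = -13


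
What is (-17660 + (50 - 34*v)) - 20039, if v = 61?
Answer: -39723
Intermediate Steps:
(-17660 + (50 - 34*v)) - 20039 = (-17660 + (50 - 34*61)) - 20039 = (-17660 + (50 - 2074)) - 20039 = (-17660 - 2024) - 20039 = -19684 - 20039 = -39723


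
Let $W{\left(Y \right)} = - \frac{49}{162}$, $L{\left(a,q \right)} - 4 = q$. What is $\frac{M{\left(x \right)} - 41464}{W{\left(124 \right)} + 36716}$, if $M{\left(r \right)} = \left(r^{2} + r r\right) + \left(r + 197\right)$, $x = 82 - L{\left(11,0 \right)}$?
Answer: $- \frac{4701402}{5947943} \approx -0.79042$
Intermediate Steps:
$L{\left(a,q \right)} = 4 + q$
$W{\left(Y \right)} = - \frac{49}{162}$ ($W{\left(Y \right)} = \left(-49\right) \frac{1}{162} = - \frac{49}{162}$)
$x = 78$ ($x = 82 - \left(4 + 0\right) = 82 - 4 = 78$)
$M{\left(r \right)} = 197 + r + 2 r^{2}$ ($M{\left(r \right)} = \left(r^{2} + r^{2}\right) + \left(197 + r\right) = 2 r^{2} + \left(197 + r\right) = 197 + r + 2 r^{2}$)
$\frac{M{\left(x \right)} - 41464}{W{\left(124 \right)} + 36716} = \frac{\left(197 + 78 + 2 \cdot 78^{2}\right) - 41464}{- \frac{49}{162} + 36716} = \frac{\left(197 + 78 + 2 \cdot 6084\right) - 41464}{\frac{5947943}{162}} = \left(\left(197 + 78 + 12168\right) - 41464\right) \frac{162}{5947943} = \left(12443 - 41464\right) \frac{162}{5947943} = \left(-29021\right) \frac{162}{5947943} = - \frac{4701402}{5947943}$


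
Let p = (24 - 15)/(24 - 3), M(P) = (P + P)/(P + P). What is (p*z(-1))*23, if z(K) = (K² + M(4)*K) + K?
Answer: -69/7 ≈ -9.8571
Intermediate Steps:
M(P) = 1 (M(P) = (2*P)/((2*P)) = (2*P)*(1/(2*P)) = 1)
p = 3/7 (p = 9/21 = 9*(1/21) = 3/7 ≈ 0.42857)
z(K) = K² + 2*K (z(K) = (K² + 1*K) + K = (K² + K) + K = (K + K²) + K = K² + 2*K)
(p*z(-1))*23 = (3*(-(2 - 1))/7)*23 = (3*(-1*1)/7)*23 = ((3/7)*(-1))*23 = -3/7*23 = -69/7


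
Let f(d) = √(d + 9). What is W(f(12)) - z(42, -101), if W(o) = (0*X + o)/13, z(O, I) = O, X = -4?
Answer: -42 + √21/13 ≈ -41.648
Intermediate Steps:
f(d) = √(9 + d)
W(o) = o/13 (W(o) = (0*(-4) + o)/13 = (0 + o)*(1/13) = o*(1/13) = o/13)
W(f(12)) - z(42, -101) = √(9 + 12)/13 - 1*42 = √21/13 - 42 = -42 + √21/13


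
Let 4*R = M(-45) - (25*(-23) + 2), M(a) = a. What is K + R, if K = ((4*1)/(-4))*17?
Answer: 115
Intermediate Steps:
R = 132 (R = (-45 - (25*(-23) + 2))/4 = (-45 - (-575 + 2))/4 = (-45 - 1*(-573))/4 = (-45 + 573)/4 = (1/4)*528 = 132)
K = -17 (K = -1/4*4*17 = -1*17 = -17)
K + R = -17 + 132 = 115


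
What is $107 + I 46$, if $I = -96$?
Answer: $-4309$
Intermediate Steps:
$107 + I 46 = 107 - 4416 = -4309$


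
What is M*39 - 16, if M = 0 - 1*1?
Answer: -55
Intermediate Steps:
M = -1 (M = 0 - 1 = -1)
M*39 - 16 = -1*39 - 16 = -39 - 16 = -55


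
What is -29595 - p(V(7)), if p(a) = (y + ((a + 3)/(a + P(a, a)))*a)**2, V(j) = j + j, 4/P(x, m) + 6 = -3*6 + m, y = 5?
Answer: -120405/4 ≈ -30101.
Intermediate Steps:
P(x, m) = 4/(-24 + m) (P(x, m) = 4/(-6 + (-3*6 + m)) = 4/(-6 + (-18 + m)) = 4/(-24 + m))
V(j) = 2*j
p(a) = (5 + a*(3 + a)/(a + 4/(-24 + a)))**2 (p(a) = (5 + ((a + 3)/(a + 4/(-24 + a)))*a)**2 = (5 + ((3 + a)/(a + 4/(-24 + a)))*a)**2 = (5 + a*(3 + a)/(a + 4/(-24 + a)))**2)
-29595 - p(V(7)) = -29595 - (20 + (2*7)*(-24 + 2*7)*(8 + 2*7))**2/(4 + (2*7)*(-24 + 2*7))**2 = -29595 - (20 + 14*(-24 + 14)*(8 + 14))**2/(4 + 14*(-24 + 14))**2 = -29595 - (20 + 14*(-10)*22)**2/(4 + 14*(-10))**2 = -29595 - (20 - 3080)**2/(4 - 140)**2 = -29595 - (-3060)**2/(-136)**2 = -29595 - 9363600/18496 = -29595 - 1*2025/4 = -29595 - 2025/4 = -120405/4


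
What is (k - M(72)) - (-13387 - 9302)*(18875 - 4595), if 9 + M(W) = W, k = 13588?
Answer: 324012445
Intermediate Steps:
M(W) = -9 + W
(k - M(72)) - (-13387 - 9302)*(18875 - 4595) = (13588 - (-9 + 72)) - (-13387 - 9302)*(18875 - 4595) = (13588 - 1*63) - (-22689)*14280 = (13588 - 63) - 1*(-323998920) = 13525 + 323998920 = 324012445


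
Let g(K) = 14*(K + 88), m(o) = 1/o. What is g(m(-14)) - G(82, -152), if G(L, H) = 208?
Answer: 1023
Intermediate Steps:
g(K) = 1232 + 14*K (g(K) = 14*(88 + K) = 1232 + 14*K)
g(m(-14)) - G(82, -152) = (1232 + 14/(-14)) - 1*208 = (1232 + 14*(-1/14)) - 208 = (1232 - 1) - 208 = 1231 - 208 = 1023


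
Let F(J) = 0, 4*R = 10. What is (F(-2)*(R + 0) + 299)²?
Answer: 89401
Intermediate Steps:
R = 5/2 (R = (¼)*10 = 5/2 ≈ 2.5000)
(F(-2)*(R + 0) + 299)² = (0*(5/2 + 0) + 299)² = (0*(5/2) + 299)² = (0 + 299)² = 299² = 89401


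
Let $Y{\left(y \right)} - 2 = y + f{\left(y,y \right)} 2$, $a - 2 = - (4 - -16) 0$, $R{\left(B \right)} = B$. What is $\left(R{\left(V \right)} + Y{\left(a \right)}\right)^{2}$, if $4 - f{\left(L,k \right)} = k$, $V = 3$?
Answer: $121$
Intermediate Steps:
$f{\left(L,k \right)} = 4 - k$
$a = 2$ ($a = 2 + - (4 - -16) 0 = 2 + - (4 + 16) 0 = 2 + \left(-1\right) 20 \cdot 0 = 2 - 0 = 2 + 0 = 2$)
$Y{\left(y \right)} = 10 - y$ ($Y{\left(y \right)} = 2 + \left(y + \left(4 - y\right) 2\right) = 2 + \left(y - \left(-8 + 2 y\right)\right) = 2 - \left(-8 + y\right) = 10 - y$)
$\left(R{\left(V \right)} + Y{\left(a \right)}\right)^{2} = \left(3 + \left(10 - 2\right)\right)^{2} = \left(3 + 8\right)^{2} = 11^{2} = 121$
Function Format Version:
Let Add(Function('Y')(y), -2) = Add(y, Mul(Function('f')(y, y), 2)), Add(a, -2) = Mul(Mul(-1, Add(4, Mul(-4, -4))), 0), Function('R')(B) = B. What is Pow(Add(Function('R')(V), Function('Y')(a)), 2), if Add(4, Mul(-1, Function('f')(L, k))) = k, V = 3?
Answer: 121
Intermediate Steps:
Function('f')(L, k) = Add(4, Mul(-1, k))
a = 2 (a = Add(2, Mul(Mul(-1, Add(4, Mul(-4, -4))), 0)) = Add(2, Mul(Mul(-1, Add(4, 16)), 0)) = Add(2, Mul(Mul(-1, 20), 0)) = Add(2, Mul(-20, 0)) = Add(2, 0) = 2)
Function('Y')(y) = Add(10, Mul(-1, y)) (Function('Y')(y) = Add(2, Add(y, Mul(Add(4, Mul(-1, y)), 2))) = Add(2, Add(y, Add(8, Mul(-2, y)))) = Add(2, Add(8, Mul(-1, y))) = Add(10, Mul(-1, y)))
Pow(Add(Function('R')(V), Function('Y')(a)), 2) = Pow(Add(3, Add(10, Mul(-1, 2))), 2) = Pow(Add(3, Add(10, -2)), 2) = Pow(Add(3, 8), 2) = Pow(11, 2) = 121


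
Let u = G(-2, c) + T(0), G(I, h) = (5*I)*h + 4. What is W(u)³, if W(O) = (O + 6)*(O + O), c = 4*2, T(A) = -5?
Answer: 1793613375000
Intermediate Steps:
c = 8
G(I, h) = 4 + 5*I*h (G(I, h) = 5*I*h + 4 = 4 + 5*I*h)
u = -81 (u = (4 + 5*(-2)*8) - 5 = (4 - 80) - 5 = -76 - 5 = -81)
W(O) = 2*O*(6 + O) (W(O) = (6 + O)*(2*O) = 2*O*(6 + O))
W(u)³ = (2*(-81)*(6 - 81))³ = (2*(-81)*(-75))³ = 12150³ = 1793613375000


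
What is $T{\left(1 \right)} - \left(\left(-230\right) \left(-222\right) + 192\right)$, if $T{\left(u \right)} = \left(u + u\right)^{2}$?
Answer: $-51248$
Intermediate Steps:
$T{\left(u \right)} = 4 u^{2}$ ($T{\left(u \right)} = \left(2 u\right)^{2} = 4 u^{2}$)
$T{\left(1 \right)} - \left(\left(-230\right) \left(-222\right) + 192\right) = 4 \cdot 1^{2} - \left(\left(-230\right) \left(-222\right) + 192\right) = 4 \cdot 1 - \left(51060 + 192\right) = 4 - 51252 = -51248$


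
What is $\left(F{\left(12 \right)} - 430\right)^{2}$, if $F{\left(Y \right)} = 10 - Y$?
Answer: $186624$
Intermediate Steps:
$\left(F{\left(12 \right)} - 430\right)^{2} = \left(\left(10 - 12\right) - 430\right)^{2} = \left(-2 - 430\right)^{2} = \left(-432\right)^{2} = 186624$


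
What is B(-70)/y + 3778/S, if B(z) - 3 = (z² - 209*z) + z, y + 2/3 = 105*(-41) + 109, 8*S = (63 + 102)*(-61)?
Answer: -193641089/25343670 ≈ -7.6406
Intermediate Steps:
S = -10065/8 (S = ((63 + 102)*(-61))/8 = (165*(-61))/8 = (⅛)*(-10065) = -10065/8 ≈ -1258.1)
y = -12590/3 (y = -⅔ + (105*(-41) + 109) = -⅔ + (-4305 + 109) = -⅔ - 4196 = -12590/3 ≈ -4196.7)
B(z) = 3 + z² - 208*z (B(z) = 3 + ((z² - 209*z) + z) = 3 + (z² - 208*z) = 3 + z² - 208*z)
B(-70)/y + 3778/S = (3 + (-70)² - 208*(-70))/(-12590/3) + 3778/(-10065/8) = (3 + 4900 + 14560)*(-3/12590) + 3778*(-8/10065) = 19463*(-3/12590) - 30224/10065 = -58389/12590 - 30224/10065 = -193641089/25343670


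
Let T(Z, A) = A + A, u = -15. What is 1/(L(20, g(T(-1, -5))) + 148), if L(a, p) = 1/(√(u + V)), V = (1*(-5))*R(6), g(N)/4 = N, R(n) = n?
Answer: 6660/985681 + 3*I*√5/985681 ≈ 0.0067568 + 6.8057e-6*I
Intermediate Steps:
T(Z, A) = 2*A
g(N) = 4*N
V = -30 (V = (1*(-5))*6 = -5*6 = -30)
L(a, p) = -I*√5/15 (L(a, p) = 1/(√(-15 - 30)) = 1/(√(-45)) = 1/(3*I*√5) = -I*√5/15)
1/(L(20, g(T(-1, -5))) + 148) = 1/(-I*√5/15 + 148) = 1/(148 - I*√5/15)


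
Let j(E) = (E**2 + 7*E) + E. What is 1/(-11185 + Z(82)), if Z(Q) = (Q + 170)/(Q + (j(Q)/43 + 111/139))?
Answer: -1520707/17007601591 ≈ -8.9413e-5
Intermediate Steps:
j(E) = E**2 + 8*E
Z(Q) = (170 + Q)/(111/139 + Q + Q*(8 + Q)/43) (Z(Q) = (Q + 170)/(Q + ((Q*(8 + Q))/43 + 111/139)) = (170 + Q)/(Q + ((Q*(8 + Q))*(1/43) + 111*(1/139))) = (170 + Q)/(Q + (Q*(8 + Q)/43 + 111/139)) = (170 + Q)/(Q + (111/139 + Q*(8 + Q)/43)) = (170 + Q)/(111/139 + Q + Q*(8 + Q)/43))
1/(-11185 + Z(82)) = 1/(-11185 + 5977*(170 + 82)/(4773 + 139*82**2 + 7089*82)) = 1/(-11185 + 5977*252/(4773 + 139*6724 + 581298)) = 1/(-11185 + 5977*252/(4773 + 934636 + 581298)) = 1/(-11185 + 5977*252/1520707) = 1/(-11185 + 5977*(1/1520707)*252) = 1/(-11185 + 1506204/1520707) = 1/(-17007601591/1520707) = -1520707/17007601591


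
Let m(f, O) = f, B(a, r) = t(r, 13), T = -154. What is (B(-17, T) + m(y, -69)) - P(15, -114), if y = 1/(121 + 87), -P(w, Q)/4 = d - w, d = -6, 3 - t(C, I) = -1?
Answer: -16639/208 ≈ -79.995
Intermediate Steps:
t(C, I) = 4 (t(C, I) = 3 - 1*(-1) = 3 + 1 = 4)
B(a, r) = 4
P(w, Q) = 24 + 4*w (P(w, Q) = -4*(-6 - w) = 24 + 4*w)
y = 1/208 ≈ 0.0048077
(B(-17, T) + m(y, -69)) - P(15, -114) = (4 + 1/208) - (24 + 4*15) = 833/208 - (24 + 60) = 833/208 - 1*84 = 833/208 - 84 = -16639/208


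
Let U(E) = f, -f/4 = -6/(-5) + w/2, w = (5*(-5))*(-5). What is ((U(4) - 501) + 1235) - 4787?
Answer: -21539/5 ≈ -4307.8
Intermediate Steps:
w = 125 (w = -25*(-5) = 125)
f = -1274/5 (f = -4*(-6/(-5) + 125/2) = -4*(-6*(-1/5) + 125*(1/2)) = -4*(6/5 + 125/2) = -4*637/10 = -1274/5 ≈ -254.80)
U(E) = -1274/5
((U(4) - 501) + 1235) - 4787 = ((-1274/5 - 501) + 1235) - 4787 = (-3779/5 + 1235) - 4787 = 2396/5 - 4787 = -21539/5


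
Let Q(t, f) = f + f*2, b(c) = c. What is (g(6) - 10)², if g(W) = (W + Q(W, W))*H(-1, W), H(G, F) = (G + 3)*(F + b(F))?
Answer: 320356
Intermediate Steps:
Q(t, f) = 3*f (Q(t, f) = f + 2*f = 3*f)
H(G, F) = 2*F*(3 + G) (H(G, F) = (G + 3)*(F + F) = (3 + G)*(2*F) = 2*F*(3 + G))
g(W) = 16*W² (g(W) = (W + 3*W)*(2*W*(3 - 1)) = (4*W)*(2*W*2) = (4*W)*(4*W) = 16*W²)
(g(6) - 10)² = (16*6² - 10)² = (16*36 - 10)² = (576 - 10)² = 566² = 320356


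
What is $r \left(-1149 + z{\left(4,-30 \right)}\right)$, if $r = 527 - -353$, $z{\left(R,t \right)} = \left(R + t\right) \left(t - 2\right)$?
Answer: $-278960$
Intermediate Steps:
$z{\left(R,t \right)} = \left(-2 + t\right) \left(R + t\right)$ ($z{\left(R,t \right)} = \left(R + t\right) \left(-2 + t\right) = \left(-2 + t\right) \left(R + t\right)$)
$r = 880$ ($r = 527 + 353 = 880$)
$r \left(-1149 + z{\left(4,-30 \right)}\right) = 880 \left(-1149 + \left(\left(-30\right)^{2} - 8 - -60 + 4 \left(-30\right)\right)\right) = 880 \left(-1149 + \left(900 - 8 + 60 - 120\right)\right) = 880 \left(-1149 + 832\right) = 880 \left(-317\right) = -278960$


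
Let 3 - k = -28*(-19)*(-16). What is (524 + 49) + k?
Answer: 9088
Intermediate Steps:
k = 8515 (k = 3 - (-28*(-19))*(-16) = 3 - 532*(-16) = 3 - 1*(-8512) = 3 + 8512 = 8515)
(524 + 49) + k = (524 + 49) + 8515 = 573 + 8515 = 9088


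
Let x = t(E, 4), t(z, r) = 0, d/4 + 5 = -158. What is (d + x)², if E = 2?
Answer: 425104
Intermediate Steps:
d = -652 (d = -20 + 4*(-158) = -20 - 632 = -652)
x = 0
(d + x)² = (-652 + 0)² = (-652)² = 425104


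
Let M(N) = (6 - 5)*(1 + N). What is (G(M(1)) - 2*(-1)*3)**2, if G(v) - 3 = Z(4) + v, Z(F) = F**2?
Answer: 729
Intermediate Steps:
M(N) = 1 + N (M(N) = 1*(1 + N) = 1 + N)
G(v) = 19 + v (G(v) = 3 + (4**2 + v) = 3 + (16 + v) = 19 + v)
(G(M(1)) - 2*(-1)*3)**2 = ((19 + (1 + 1)) - 2*(-1)*3)**2 = ((19 + 2) + 2*3)**2 = (21 + 6)**2 = 27**2 = 729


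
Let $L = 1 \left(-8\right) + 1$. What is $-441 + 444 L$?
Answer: $-3549$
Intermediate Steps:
$L = -7$ ($L = -8 + 1 = -7$)
$-441 + 444 L = -441 + 444 \left(-7\right) = -441 - 3108 = -3549$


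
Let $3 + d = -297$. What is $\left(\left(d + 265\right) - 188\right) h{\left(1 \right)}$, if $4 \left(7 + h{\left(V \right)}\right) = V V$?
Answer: $\frac{6021}{4} \approx 1505.3$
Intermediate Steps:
$d = -300$ ($d = -3 - 297 = -300$)
$h{\left(V \right)} = -7 + \frac{V^{2}}{4}$ ($h{\left(V \right)} = -7 + \frac{V V}{4} = -7 + \frac{V^{2}}{4}$)
$\left(\left(d + 265\right) - 188\right) h{\left(1 \right)} = \left(\left(-300 + 265\right) - 188\right) \left(-7 + \frac{1^{2}}{4}\right) = \left(-35 - 188\right) \left(-7 + \frac{1}{4} \cdot 1\right) = - 223 \left(-7 + \frac{1}{4}\right) = \left(-223\right) \left(- \frac{27}{4}\right) = \frac{6021}{4}$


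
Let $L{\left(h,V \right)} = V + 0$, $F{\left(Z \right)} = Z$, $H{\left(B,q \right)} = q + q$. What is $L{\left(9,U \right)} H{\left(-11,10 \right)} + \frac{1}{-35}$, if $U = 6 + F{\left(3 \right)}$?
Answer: $\frac{6299}{35} \approx 179.97$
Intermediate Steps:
$H{\left(B,q \right)} = 2 q$
$U = 9$ ($U = 6 + 3 = 9$)
$L{\left(h,V \right)} = V$
$L{\left(9,U \right)} H{\left(-11,10 \right)} + \frac{1}{-35} = 9 \cdot 2 \cdot 10 + \frac{1}{-35} = 9 \cdot 20 - \frac{1}{35} = 180 - \frac{1}{35} = \frac{6299}{35}$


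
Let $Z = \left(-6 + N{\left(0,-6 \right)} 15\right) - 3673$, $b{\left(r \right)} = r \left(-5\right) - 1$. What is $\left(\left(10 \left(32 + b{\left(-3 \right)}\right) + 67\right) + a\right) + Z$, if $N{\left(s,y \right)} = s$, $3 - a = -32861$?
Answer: $29712$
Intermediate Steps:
$a = 32864$ ($a = 3 - -32861 = 3 + 32861 = 32864$)
$b{\left(r \right)} = -1 - 5 r$ ($b{\left(r \right)} = - 5 r - 1 = -1 - 5 r$)
$Z = -3679$ ($Z = \left(-6 + 0 \cdot 15\right) - 3673 = \left(-6 + 0\right) - 3673 = -6 - 3673 = -3679$)
$\left(\left(10 \left(32 + b{\left(-3 \right)}\right) + 67\right) + a\right) + Z = \left(\left(10 \left(32 - -14\right) + 67\right) + 32864\right) - 3679 = \left(\left(10 \left(32 + \left(-1 + 15\right)\right) + 67\right) + 32864\right) - 3679 = \left(\left(10 \left(32 + 14\right) + 67\right) + 32864\right) - 3679 = \left(\left(10 \cdot 46 + 67\right) + 32864\right) - 3679 = \left(\left(460 + 67\right) + 32864\right) - 3679 = \left(527 + 32864\right) - 3679 = 33391 - 3679 = 29712$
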